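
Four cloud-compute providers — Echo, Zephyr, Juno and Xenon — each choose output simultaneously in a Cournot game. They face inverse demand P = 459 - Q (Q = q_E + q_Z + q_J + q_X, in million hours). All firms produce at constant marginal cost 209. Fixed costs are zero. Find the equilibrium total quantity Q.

200

Each firm earns π_i = (459 - Q)q_i - 209q_i.
Setting ∂π_i/∂q_i = 0 with rivals' quantities fixed: 250 - 2q_i - Σ_{j≠i} q_j = 0.
By symmetry each firm produces the same amount; substituting Σ_{j≠i} q_j = 3q_i yields q_i = 250/5 = 50.
Total output Q = 50 + 50 + 50 + 50 = 200.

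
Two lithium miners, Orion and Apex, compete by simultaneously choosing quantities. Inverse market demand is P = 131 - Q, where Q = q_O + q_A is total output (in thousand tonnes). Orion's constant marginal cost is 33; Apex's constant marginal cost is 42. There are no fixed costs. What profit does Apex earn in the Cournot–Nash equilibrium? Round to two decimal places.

711.11

Orion's profit: π_O = (131 - Q)q_O - (33q_O). Setting ∂π_O/∂q_O = 0: 98 - 2q_O - (q_A) = 0.
Apex's first-order condition: 89 - 2q_A - (q_O) = 0.
So q_O = (98 - q_A)/2 and q_A = (89 - q_O)/2.
Substituting one into the other gives q_O = 107/3 and q_A = 80/3.
Price P = 131 - 187/3 = 206/3.
Apex's profit: (206/3 - 42)·(80/3) = 711.1111.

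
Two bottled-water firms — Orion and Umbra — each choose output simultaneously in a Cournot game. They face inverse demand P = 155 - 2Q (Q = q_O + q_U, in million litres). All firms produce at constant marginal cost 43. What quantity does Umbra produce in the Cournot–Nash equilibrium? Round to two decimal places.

A representative firm's profit is π_i = q_i(155 - 2Q) - 43q_i.
First-order condition (treating rivals' output as given): 112 - 4q_i - 2q_j = 0.
With identical firms every q_j equals q_i, so q_j = q_i and 112 = 6q_i, giving q_i = 56/3.

18.67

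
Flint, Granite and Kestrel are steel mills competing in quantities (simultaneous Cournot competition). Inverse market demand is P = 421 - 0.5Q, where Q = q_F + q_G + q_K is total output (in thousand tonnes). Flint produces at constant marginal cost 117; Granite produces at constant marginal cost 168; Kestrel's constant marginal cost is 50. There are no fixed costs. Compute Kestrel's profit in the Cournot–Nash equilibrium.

38642

Flint's profit: π_F = (421 - 0.5Q)q_F - (117q_F). Setting ∂π_F/∂q_F = 0: 304 - q_F - (1/2)(q_G + q_K) = 0.
Granite's first-order condition: 253 - q_G - (1/2)(q_F + q_K) = 0.
Kestrel's first-order condition: 371 - q_K - (1/2)(q_F + q_G) = 0.
Adding the 3 first-order conditions: 928 − 2Q = 0, so Q = 464.
Back-substituting: q_F = (304 − 232)/(1/2) = 144, q_G = (253 − 232)/(1/2) = 42, q_K = (371 − 232)/(1/2) = 278.
Price P = 421 - (1/2)·464 = 189.
Kestrel's profit: (189 - 50)·278 = 38642.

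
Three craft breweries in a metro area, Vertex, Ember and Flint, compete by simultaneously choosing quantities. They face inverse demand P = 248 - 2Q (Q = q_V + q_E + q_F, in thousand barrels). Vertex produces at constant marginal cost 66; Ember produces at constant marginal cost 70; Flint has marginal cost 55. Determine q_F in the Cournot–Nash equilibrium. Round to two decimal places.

Vertex's profit: π_V = (248 - 2Q)q_V - (66q_V). Setting ∂π_V/∂q_V = 0: 182 - 4q_V - 2(q_E + q_F) = 0.
Ember's first-order condition: 178 - 4q_E - 2(q_V + q_F) = 0.
Flint's profit: π_F = (248 - 2Q)q_F - (55q_F). Setting ∂π_F/∂q_F = 0: 193 - 4q_F - 2(q_V + q_E) = 0.
Adding the 3 conditions: 553 − 4Q − 4Q = 0, i.e. Q = 553/8.
Back-substituting: q_V = (182 − 553/4)/2 = 175/8, q_E = (178 − 553/4)/2 = 159/8, q_F = (193 − 553/4)/2 = 219/8.

27.38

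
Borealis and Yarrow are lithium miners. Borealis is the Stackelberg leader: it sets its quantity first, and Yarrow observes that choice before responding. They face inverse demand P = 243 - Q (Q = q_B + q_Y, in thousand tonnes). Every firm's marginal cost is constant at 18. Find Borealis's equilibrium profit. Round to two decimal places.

Solve by backward induction. Given q_B, the follower Yarrow maximises π_Y = (243 - q_B - q_Y)q_Y - 18q_Y.
∂π_Y/∂q_Y = 225 - q_B - 2q_Y = 0 gives the reaction function q_Y = (225 - q_B)/2.
The leader anticipates this reaction. Substituting into P = 243 - Q gives P = 261/2 - (1/2)q_B, so π_B = (261/2 - (1/2)q_B)q_B - 18q_B.
The leader's first-order condition 225/2 - q_B = 0 yields q_B = 225/2.
Then q_Y = (225 - 225/2)/2 = 225/4.
Price P = 243 - 675/4 = 297/4.
Borealis's profit: (297/4 - 18)·(225/2) = 6328.1250.

6328.13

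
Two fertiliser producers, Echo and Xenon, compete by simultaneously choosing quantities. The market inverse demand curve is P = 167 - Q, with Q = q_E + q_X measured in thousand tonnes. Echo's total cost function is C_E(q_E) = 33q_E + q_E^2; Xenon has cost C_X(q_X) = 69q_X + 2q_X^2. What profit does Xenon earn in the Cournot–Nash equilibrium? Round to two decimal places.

Echo's profit: π_E = (167 - Q)q_E - (33q_E + q_E²). Setting ∂π_E/∂q_E = 0: 134 - 4q_E - (q_X) = 0.
Xenon's profit: π_X = (167 - Q)q_X - (69q_X + 2q_X²). Setting ∂π_X/∂q_X = 0: 98 - 6q_X - (q_E) = 0.
Rearranging gives the reaction functions q_E = (134 - q_X)/4 and q_X = (98 - q_E)/6.
Substituting one into the other gives q_E = 706/23 and q_X = 258/23.
Price P = 167 - 964/23 = 125.0870.
Xenon's profit: 125.0870·(258/23) - 69·(258/23) - 2(258/23)² = 377.4896.

377.49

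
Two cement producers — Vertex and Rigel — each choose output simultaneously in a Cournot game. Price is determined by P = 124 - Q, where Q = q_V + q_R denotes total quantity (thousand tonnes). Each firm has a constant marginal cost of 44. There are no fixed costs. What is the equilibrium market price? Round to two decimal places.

70.67

Each firm earns π_i = (124 - Q)q_i - 44q_i.
First-order condition (treating rivals' output as given): 80 - 2q_i - q_j = 0.
By symmetry each firm produces the same amount; substituting q_j = q_i yields q_i = 80/3.
Total output Q = 160/3, so price P = 124 - 160/3 = 212/3.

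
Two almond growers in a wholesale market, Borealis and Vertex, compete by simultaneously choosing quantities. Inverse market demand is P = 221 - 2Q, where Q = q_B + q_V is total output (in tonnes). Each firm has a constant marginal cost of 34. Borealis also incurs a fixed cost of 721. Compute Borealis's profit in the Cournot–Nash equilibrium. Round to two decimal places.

1221.72

Each firm earns π_i = (221 - 2Q)q_i - 34q_i.
First-order condition (treating rivals' output as given): 187 - 4q_i - 2q_j = 0.
With identical firms every q_j equals q_i, so q_j = q_i and 187 = 6q_i, giving q_i = 187/6.
Price P = 221 - 2·(187/3) = 289/3.
Borealis's profit: (289/3 - 34)·(187/6) - 721 = 1221.7222.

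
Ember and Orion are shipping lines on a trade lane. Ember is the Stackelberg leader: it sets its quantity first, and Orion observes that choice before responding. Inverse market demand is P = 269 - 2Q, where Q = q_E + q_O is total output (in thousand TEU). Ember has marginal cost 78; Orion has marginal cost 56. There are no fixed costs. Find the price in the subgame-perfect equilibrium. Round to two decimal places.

Solve by backward induction. Given q_E, the follower Orion maximises π_O = (269 - 2q_E - 2q_O)q_O - 56q_O.
∂π_O/∂q_O = 213 - 2q_E - 4q_O = 0 gives the reaction function q_O = (213 - 2q_E)/4.
Ember substitutes q_O(q_E) into its own profit: π_E = q_E(269 - 2q_E - (213 - 2q_E)/2) - 78q_E = (325/2 - q_E)q_E - 78q_E.
Maximising: ∂π_E/∂q_E = 169/2 - 2q_E = 0, giving q_E = 169/4.
Then q_O = (213 - 2·(169/4))/4 = 257/8.
Total output Q = 595/8, so price P = 269 - 2·(595/8) = 481/4.

120.25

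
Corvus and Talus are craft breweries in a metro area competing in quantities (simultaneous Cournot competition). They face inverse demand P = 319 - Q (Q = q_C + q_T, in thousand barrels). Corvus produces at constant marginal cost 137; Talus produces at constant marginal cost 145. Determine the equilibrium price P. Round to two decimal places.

Corvus's profit: π_C = (319 - Q)q_C - (137q_C). Setting ∂π_C/∂q_C = 0: 182 - 2q_C - (q_T) = 0.
Talus's profit: π_T = (319 - Q)q_T - (145q_T). Setting ∂π_T/∂q_T = 0: 174 - 2q_T - (q_C) = 0.
Rearranging gives the reaction functions q_C = (182 - q_T)/2 and q_T = (174 - q_C)/2.
Solving the pair: q_C = 190/3, q_T = 166/3.
Total output Q = 356/3, so price P = 319 - 356/3 = 601/3.

200.33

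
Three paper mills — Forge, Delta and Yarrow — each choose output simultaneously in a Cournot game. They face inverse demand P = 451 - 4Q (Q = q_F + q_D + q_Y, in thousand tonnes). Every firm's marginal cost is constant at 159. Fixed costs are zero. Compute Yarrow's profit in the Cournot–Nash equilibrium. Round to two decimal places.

1332.25

Each firm earns π_i = (451 - 4Q)q_i - 159q_i.
Setting ∂π_i/∂q_i = 0 with rivals' quantities fixed: 292 - 8q_i - 4·Σ_{j≠i} q_j = 0.
With identical firms every q_j equals q_i, so Σ_{j≠i} q_j = 2q_i and 292 = 16q_i, giving q_i = 73/4.
Price P = 451 - 4·(219/4) = 232.
Yarrow's profit: (232 - 159)·(73/4) = 1332.2500.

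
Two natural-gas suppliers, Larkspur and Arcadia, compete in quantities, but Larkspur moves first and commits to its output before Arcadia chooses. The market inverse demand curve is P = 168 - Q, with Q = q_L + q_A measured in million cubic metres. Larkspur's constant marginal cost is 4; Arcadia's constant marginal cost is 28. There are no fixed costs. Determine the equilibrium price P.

Solve by backward induction. Given q_L, the follower Arcadia maximises π_A = (168 - q_L - q_A)q_A - 28q_A.
Follower FOC: 140 - q_L - 2q_A = 0, so q_A(q_L) = (140 - q_L)/2.
The leader anticipates this reaction. Substituting into P = 168 - Q gives P = 98 - (1/2)q_L, so π_L = (98 - (1/2)q_L)q_L - 4q_L.
Leader FOC: 94 - q_L = 0, so q_L = 94.
Then q_A = (140 - 94)/2 = 23.
Total output Q = 117, so price P = 168 - 117 = 51.

51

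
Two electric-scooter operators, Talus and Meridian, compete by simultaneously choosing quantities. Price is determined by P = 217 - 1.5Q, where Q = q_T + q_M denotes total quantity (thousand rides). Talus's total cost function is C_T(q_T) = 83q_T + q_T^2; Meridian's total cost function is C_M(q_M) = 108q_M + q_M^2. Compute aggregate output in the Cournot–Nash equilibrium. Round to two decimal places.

Talus's profit: π_T = (217 - 1.5Q)q_T - (83q_T + q_T²). Setting ∂π_T/∂q_T = 0: 134 - 5q_T - (3/2)(q_M) = 0.
Meridian's profit: π_M = (217 - 1.5Q)q_M - (108q_M + q_M²). Setting ∂π_M/∂q_M = 0: 109 - 5q_M - (3/2)(q_T) = 0.
Best responses: q_T = (134 - (3/2)q_M)/5, q_M = (109 - (3/2)q_T)/5.
Solving the pair: q_T = 22.2637, q_M = 1376/91.
Total output Q = 22.2637 + 1376/91 = 486/13.

37.38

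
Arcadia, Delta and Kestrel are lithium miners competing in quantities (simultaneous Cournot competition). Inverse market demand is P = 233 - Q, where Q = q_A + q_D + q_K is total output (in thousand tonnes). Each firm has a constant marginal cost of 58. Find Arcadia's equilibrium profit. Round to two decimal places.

Each firm earns π_i = (233 - Q)q_i - 58q_i.
Setting ∂π_i/∂q_i = 0 with rivals' quantities fixed: 175 - 2q_i - Σ_{j≠i} q_j = 0.
With identical firms every q_j equals q_i, so Σ_{j≠i} q_j = 2q_i and 175 = 4q_i, giving q_i = 175/4.
Price P = 233 - 525/4 = 407/4.
Arcadia's profit: (407/4 - 58)·(175/4) = 1914.0625.

1914.06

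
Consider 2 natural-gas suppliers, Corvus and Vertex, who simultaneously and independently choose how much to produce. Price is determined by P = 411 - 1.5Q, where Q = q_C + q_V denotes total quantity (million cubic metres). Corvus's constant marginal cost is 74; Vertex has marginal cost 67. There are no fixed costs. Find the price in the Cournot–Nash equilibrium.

184

Corvus's profit: π_C = (411 - 1.5Q)q_C - (74q_C). Setting ∂π_C/∂q_C = 0: 337 - 3q_C - (3/2)(q_V) = 0.
Vertex's first-order condition: 344 - 3q_V - (3/2)(q_C) = 0.
Rearranging gives the reaction functions q_C = (337 - (3/2)q_V)/3 and q_V = (344 - (3/2)q_C)/3.
Substituting one into the other gives q_C = 220/3 and q_V = 78.
Total output Q = 454/3, so price P = 411 - (3/2)·(454/3) = 184.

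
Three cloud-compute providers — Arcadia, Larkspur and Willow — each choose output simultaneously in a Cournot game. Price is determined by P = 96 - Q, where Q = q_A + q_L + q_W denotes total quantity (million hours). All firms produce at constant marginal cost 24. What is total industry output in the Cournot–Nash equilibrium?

A representative firm's profit is π_i = q_i(96 - Q) - 24q_i.
First-order condition (treating rivals' output as given): 72 - 2q_i - Σ_{j≠i} q_j = 0.
With identical firms every q_j equals q_i, so Σ_{j≠i} q_j = 2q_i and 72 = 4q_i, giving q_i = 18.
Total output Q = 18 + 18 + 18 = 54.

54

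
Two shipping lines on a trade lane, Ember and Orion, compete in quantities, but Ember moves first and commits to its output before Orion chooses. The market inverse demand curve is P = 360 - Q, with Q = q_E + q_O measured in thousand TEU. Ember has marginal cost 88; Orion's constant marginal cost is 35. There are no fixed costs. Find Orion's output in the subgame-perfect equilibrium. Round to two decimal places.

107.75

Solve by backward induction. Given q_E, the follower Orion maximises π_O = (360 - q_E - q_O)q_O - 35q_O.
∂π_O/∂q_O = 325 - q_E - 2q_O = 0 gives the reaction function q_O = (325 - q_E)/2.
The leader anticipates this reaction. Substituting into P = 360 - Q gives P = 395/2 - (1/2)q_E, so π_E = (395/2 - (1/2)q_E)q_E - 88q_E.
Leader FOC: 219/2 - q_E = 0, so q_E = 219/2.
Then q_O = (325 - 219/2)/2 = 431/4.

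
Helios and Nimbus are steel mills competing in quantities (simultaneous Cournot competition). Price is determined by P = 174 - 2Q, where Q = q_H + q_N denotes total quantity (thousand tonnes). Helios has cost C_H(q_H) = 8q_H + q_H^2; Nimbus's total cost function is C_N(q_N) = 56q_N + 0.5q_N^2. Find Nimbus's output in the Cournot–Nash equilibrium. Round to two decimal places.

Helios's profit: π_H = (174 - 2Q)q_H - (8q_H + q_H²). Setting ∂π_H/∂q_H = 0: 166 - 6q_H - 2(q_N) = 0.
Nimbus's first-order condition: 118 - 5q_N - 2(q_H) = 0.
Rearranging gives the reaction functions q_H = (166 - 2q_N)/6 and q_N = (118 - 2q_H)/5.
Solving the pair: q_H = 297/13, q_N = 188/13.

14.46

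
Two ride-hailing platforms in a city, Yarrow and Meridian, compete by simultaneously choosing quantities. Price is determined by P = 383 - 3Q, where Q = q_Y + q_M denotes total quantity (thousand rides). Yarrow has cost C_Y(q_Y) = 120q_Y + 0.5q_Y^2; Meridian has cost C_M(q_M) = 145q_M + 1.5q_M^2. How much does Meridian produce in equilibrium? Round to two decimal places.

Yarrow's profit: π_Y = (383 - 3Q)q_Y - (120q_Y + (1/2)q_Y²). Setting ∂π_Y/∂q_Y = 0: 263 - 7q_Y - 3(q_M) = 0.
Meridian's profit: π_M = (383 - 3Q)q_M - (145q_M + (3/2)q_M²). Setting ∂π_M/∂q_M = 0: 238 - 9q_M - 3(q_Y) = 0.
So q_Y = (263 - 3q_M)/7 and q_M = (238 - 3q_Y)/9.
Solving the pair: q_Y = 551/18, q_M = 877/54.

16.24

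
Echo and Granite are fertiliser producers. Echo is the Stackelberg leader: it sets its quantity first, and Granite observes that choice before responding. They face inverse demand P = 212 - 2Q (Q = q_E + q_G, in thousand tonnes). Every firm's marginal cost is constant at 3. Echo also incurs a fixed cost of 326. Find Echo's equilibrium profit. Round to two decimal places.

The follower Granite best-responds to any q_E: π_G = (212 - 2Q)q_G - 3q_G.
∂π_G/∂q_G = 209 - 2q_E - 4q_G = 0 gives the reaction function q_G = (209 - 2q_E)/4.
Echo substitutes q_G(q_E) into its own profit: π_E = q_E(212 - 2q_E - (209 - 2q_E)/2) - 3q_E = (215/2 - q_E)q_E - 3q_E.
The leader's first-order condition 209/2 - 2q_E = 0 yields q_E = 209/4.
Then q_G = (209 - 2·(209/4))/4 = 209/8.
Price P = 212 - 2·(627/8) = 221/4.
Echo's profit: (221/4 - 3)·(209/4) - 326 = 2404.0625.

2404.06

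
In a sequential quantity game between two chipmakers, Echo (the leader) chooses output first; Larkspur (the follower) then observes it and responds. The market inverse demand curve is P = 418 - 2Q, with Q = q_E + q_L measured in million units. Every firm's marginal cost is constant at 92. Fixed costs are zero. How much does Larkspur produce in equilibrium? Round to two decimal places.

40.75

Solve by backward induction. Given q_E, the follower Larkspur maximises π_L = (418 - 2q_E - 2q_L)q_L - 92q_L.
∂π_L/∂q_L = 326 - 2q_E - 4q_L = 0 gives the reaction function q_L = (326 - 2q_E)/4.
The leader anticipates this reaction. Substituting into P = 418 - 2Q gives P = 255 - q_E, so π_E = (255 - q_E)q_E - 92q_E.
The leader's first-order condition 163 - 2q_E = 0 yields q_E = 163/2.
Then q_L = (326 - 2·(163/2))/4 = 163/4.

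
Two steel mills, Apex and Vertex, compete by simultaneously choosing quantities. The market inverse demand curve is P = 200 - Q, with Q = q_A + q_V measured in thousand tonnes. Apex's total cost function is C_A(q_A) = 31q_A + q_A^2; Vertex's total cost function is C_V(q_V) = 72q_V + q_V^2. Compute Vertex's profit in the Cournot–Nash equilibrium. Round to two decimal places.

1045.77

Apex's profit: π_A = (200 - Q)q_A - (31q_A + q_A²). Setting ∂π_A/∂q_A = 0: 169 - 4q_A - (q_V) = 0.
Vertex's first-order condition: 128 - 4q_V - (q_A) = 0.
Best responses: q_A = (169 - q_V)/4, q_V = (128 - q_A)/4.
Solving the pair: q_A = 548/15, q_V = 343/15.
Price P = 200 - 297/5 = 703/5.
Vertex's profit: (703/5)·(343/15) - 72·(343/15) - (343/15)² = 1045.7689.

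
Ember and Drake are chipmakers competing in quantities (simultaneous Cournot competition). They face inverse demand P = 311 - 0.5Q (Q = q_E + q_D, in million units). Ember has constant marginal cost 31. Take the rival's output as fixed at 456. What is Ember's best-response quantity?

With the rival's output fixed at 456, Ember's profit is π_E = (311 - (1/2)·456 - (1/2)q_E)q_E - (31q_E) = (83 - (1/2)q_E)q_E - (31q_E).
∂π_E/∂q_E = 52 - q_E = 0, so q_E = 52.

52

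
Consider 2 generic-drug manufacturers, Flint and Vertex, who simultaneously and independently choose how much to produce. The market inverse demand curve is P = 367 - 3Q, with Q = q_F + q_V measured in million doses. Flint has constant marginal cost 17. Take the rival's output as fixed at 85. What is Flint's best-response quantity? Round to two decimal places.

15.83

With the rival's output fixed at 85, Flint's profit is π_F = (367 - 3·85 - 3q_F)q_F - (17q_F) = (112 - 3q_F)q_F - (17q_F).
∂π_F/∂q_F = 95 - 6q_F = 0, so q_F = 95/6.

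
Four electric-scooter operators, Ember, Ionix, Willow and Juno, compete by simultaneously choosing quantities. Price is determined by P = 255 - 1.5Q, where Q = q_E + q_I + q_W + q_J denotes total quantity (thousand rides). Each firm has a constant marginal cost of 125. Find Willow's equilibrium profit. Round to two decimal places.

450.67

A representative firm's profit is π_i = q_i(255 - 1.5Q) - 125q_i.
First-order condition (treating rivals' output as given): 130 - 3q_i - (3/2)·Σ_{j≠i} q_j = 0.
With identical firms every q_j equals q_i, so Σ_{j≠i} q_j = 3q_i and 130 = (15/2)q_i, giving q_i = 52/3.
Price P = 255 - (3/2)·(208/3) = 151.
Willow's profit: (151 - 125)·(52/3) = 1352/3.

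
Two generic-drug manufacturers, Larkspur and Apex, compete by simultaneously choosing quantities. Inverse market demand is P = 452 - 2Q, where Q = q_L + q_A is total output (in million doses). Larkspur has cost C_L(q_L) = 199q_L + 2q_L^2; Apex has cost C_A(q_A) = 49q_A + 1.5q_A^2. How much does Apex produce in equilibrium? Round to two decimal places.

52.27

Larkspur's profit: π_L = (452 - 2Q)q_L - (199q_L + 2q_L²). Setting ∂π_L/∂q_L = 0: 253 - 8q_L - 2(q_A) = 0.
Apex's first-order condition: 403 - 7q_A - 2(q_L) = 0.
Best responses: q_L = (253 - 2q_A)/8, q_A = (403 - 2q_L)/7.
Substituting one into the other gives q_L = 965/52 and q_A = 1359/26.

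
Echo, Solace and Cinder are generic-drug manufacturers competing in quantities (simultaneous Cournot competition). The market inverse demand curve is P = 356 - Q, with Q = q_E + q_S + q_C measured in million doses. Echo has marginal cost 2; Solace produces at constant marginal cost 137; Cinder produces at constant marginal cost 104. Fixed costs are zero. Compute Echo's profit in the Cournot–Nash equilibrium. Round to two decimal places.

21830.06

Echo's profit: π_E = (356 - Q)q_E - (2q_E). Setting ∂π_E/∂q_E = 0: 354 - 2q_E - (q_S + q_C) = 0.
Solace's profit: π_S = (356 - Q)q_S - (137q_S). Setting ∂π_S/∂q_S = 0: 219 - 2q_S - (q_E + q_C) = 0.
Cinder's profit: π_C = (356 - Q)q_C - (104q_C). Setting ∂π_C/∂q_C = 0: 252 - 2q_C - (q_E + q_S) = 0.
Summing all 3 equations gives 825 − 4Q = 0, hence Q = 825/4.
Back-substituting: q_E = (354 − 825/4) = 591/4, q_S = (219 − 825/4) = 51/4, q_C = (252 − 825/4) = 183/4.
Price P = 356 - 825/4 = 599/4.
Echo's profit: (599/4 - 2)·(591/4) = 21830.0625.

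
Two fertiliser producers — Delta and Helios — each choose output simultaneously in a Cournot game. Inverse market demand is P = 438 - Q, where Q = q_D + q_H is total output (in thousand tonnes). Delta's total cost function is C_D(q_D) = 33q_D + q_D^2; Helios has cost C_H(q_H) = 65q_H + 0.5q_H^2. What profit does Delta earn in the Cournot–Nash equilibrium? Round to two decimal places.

Delta's profit: π_D = (438 - Q)q_D - (33q_D + q_D²). Setting ∂π_D/∂q_D = 0: 405 - 4q_D - (q_H) = 0.
Helios's first-order condition: 373 - 3q_H - (q_D) = 0.
Rearranging gives the reaction functions q_D = (405 - q_H)/4 and q_H = (373 - q_D)/3.
Substituting one into the other gives q_D = 842/11 and q_H = 1087/11.
Price P = 438 - 1929/11 = 262.6364.
Delta's profit: 262.6364·(842/11) - 33·(842/11) - (842/11)² = 11718.4132.

11718.41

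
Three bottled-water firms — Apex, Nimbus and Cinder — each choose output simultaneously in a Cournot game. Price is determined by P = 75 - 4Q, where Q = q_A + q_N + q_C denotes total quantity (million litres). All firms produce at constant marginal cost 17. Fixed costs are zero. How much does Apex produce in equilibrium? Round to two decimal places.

A representative firm's profit is π_i = q_i(75 - 4Q) - 17q_i.
First-order condition (treating rivals' output as given): 58 - 8q_i - 4·Σ_{j≠i} q_j = 0.
With identical firms every q_j equals q_i, so Σ_{j≠i} q_j = 2q_i and 58 = 16q_i, giving q_i = 29/8.

3.63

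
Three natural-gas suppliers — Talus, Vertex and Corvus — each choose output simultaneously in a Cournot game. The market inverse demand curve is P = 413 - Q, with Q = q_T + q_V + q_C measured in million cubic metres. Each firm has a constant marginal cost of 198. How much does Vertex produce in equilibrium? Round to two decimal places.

Each firm earns π_i = (413 - Q)q_i - 198q_i.
First-order condition (treating rivals' output as given): 215 - 2q_i - Σ_{j≠i} q_j = 0.
With identical firms every q_j equals q_i, so Σ_{j≠i} q_j = 2q_i and 215 = 4q_i, giving q_i = 215/4.

53.75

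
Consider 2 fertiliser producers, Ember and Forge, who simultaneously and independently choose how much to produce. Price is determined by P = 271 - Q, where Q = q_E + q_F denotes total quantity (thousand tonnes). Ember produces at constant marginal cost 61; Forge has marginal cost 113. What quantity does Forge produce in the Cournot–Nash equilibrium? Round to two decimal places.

Ember's profit: π_E = (271 - Q)q_E - (61q_E). Setting ∂π_E/∂q_E = 0: 210 - 2q_E - (q_F) = 0.
Forge's profit: π_F = (271 - Q)q_F - (113q_F). Setting ∂π_F/∂q_F = 0: 158 - 2q_F - (q_E) = 0.
Best responses: q_E = (210 - q_F)/2, q_F = (158 - q_E)/2.
Solving the pair: q_E = 262/3, q_F = 106/3.

35.33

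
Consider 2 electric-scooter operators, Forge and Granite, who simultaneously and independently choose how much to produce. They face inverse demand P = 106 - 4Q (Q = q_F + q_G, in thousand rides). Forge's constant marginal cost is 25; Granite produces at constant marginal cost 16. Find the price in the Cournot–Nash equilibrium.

49

Forge's profit: π_F = (106 - 4Q)q_F - (25q_F). Setting ∂π_F/∂q_F = 0: 81 - 8q_F - 4(q_G) = 0.
Granite's first-order condition: 90 - 8q_G - 4(q_F) = 0.
Rearranging gives the reaction functions q_F = (81 - 4q_G)/8 and q_G = (90 - 4q_F)/8.
Solving the pair: q_F = 6, q_G = 33/4.
Total output Q = 57/4, so price P = 106 - 4·(57/4) = 49.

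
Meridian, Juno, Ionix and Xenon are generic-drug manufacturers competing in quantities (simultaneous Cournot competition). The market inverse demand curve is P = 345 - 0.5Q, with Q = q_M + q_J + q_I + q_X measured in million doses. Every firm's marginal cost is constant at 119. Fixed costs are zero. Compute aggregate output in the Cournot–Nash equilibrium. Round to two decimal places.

361.60

A representative firm's profit is π_i = q_i(345 - 0.5Q) - 119q_i.
Setting ∂π_i/∂q_i = 0 with rivals' quantities fixed: 226 - q_i - (1/2)·Σ_{j≠i} q_j = 0.
By symmetry each firm produces the same amount; substituting Σ_{j≠i} q_j = 3q_i yields q_i = 226/(5/2) = 452/5.
Total output Q = 452/5 + 452/5 + 452/5 + 452/5 = 1808/5.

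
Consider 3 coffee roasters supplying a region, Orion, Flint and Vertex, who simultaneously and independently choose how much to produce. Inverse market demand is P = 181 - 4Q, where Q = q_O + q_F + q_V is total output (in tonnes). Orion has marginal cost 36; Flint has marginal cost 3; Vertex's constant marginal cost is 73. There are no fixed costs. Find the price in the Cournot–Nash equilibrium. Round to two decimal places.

73.25

Orion's profit: π_O = (181 - 4Q)q_O - (36q_O). Setting ∂π_O/∂q_O = 0: 145 - 8q_O - 4(q_F + q_V) = 0.
Flint's first-order condition: 178 - 8q_F - 4(q_O + q_V) = 0.
Vertex's first-order condition: 108 - 8q_V - 4(q_O + q_F) = 0.
Adding the 3 conditions: 431 − 8Q − 8Q = 0, i.e. Q = 431/16.
Back-substituting: q_O = (145 − 431/4)/4 = 149/16, q_F = (178 − 431/4)/4 = 281/16, q_V = (108 − 431/4)/4 = 1/16.
Total output Q = 431/16, so price P = 181 - 4·(431/16) = 293/4.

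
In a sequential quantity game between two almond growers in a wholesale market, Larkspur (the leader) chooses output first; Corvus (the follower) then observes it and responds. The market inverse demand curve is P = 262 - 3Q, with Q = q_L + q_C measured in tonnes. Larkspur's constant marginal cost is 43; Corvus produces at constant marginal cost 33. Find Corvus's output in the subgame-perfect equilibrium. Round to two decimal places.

The follower Corvus best-responds to any q_L: π_C = (262 - 3Q)q_C - 33q_C.
Follower FOC: 229 - 3q_L - 6q_C = 0, so q_C(q_L) = (229 - 3q_L)/6.
Larkspur substitutes q_C(q_L) into its own profit: π_L = q_L(262 - 3q_L - (229 - 3q_L)/2) - 43q_L = (295/2 - (3/2)q_L)q_L - 43q_L.
Maximising: ∂π_L/∂q_L = 209/2 - 3q_L = 0, giving q_L = 209/6.
Then q_C = (229 - 3·(209/6))/6 = 83/4.

20.75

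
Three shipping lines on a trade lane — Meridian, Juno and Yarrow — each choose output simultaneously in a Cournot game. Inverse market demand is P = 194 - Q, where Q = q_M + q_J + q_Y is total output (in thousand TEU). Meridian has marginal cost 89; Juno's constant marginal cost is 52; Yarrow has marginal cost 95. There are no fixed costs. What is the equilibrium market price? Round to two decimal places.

107.50

Meridian's profit: π_M = (194 - Q)q_M - (89q_M). Setting ∂π_M/∂q_M = 0: 105 - 2q_M - (q_J + q_Y) = 0.
Juno's first-order condition: 142 - 2q_J - (q_M + q_Y) = 0.
Yarrow's first-order condition: 99 - 2q_Y - (q_M + q_J) = 0.
Adding the 3 first-order conditions: 346 − 4Q = 0, so Q = 173/2.
Back-substituting: q_M = (105 − 173/2) = 37/2, q_J = (142 − 173/2) = 111/2, q_Y = (99 − 173/2) = 25/2.
Total output Q = 173/2, so price P = 194 - 173/2 = 215/2.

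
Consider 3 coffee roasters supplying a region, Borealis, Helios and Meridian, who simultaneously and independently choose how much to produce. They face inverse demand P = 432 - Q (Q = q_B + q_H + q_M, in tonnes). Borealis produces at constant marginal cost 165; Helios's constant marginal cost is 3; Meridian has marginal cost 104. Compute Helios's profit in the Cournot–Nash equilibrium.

Borealis's profit: π_B = (432 - Q)q_B - (165q_B). Setting ∂π_B/∂q_B = 0: 267 - 2q_B - (q_H + q_M) = 0.
Helios's first-order condition: 429 - 2q_H - (q_B + q_M) = 0.
Meridian's profit: π_M = (432 - Q)q_M - (104q_M). Setting ∂π_M/∂q_M = 0: 328 - 2q_M - (q_B + q_H) = 0.
Summing all 3 equations gives 1024 − 4Q = 0, hence Q = 256.
Back-substituting: q_B = (267 − 256) = 11, q_H = (429 − 256) = 173, q_M = (328 − 256) = 72.
Price P = 432 - 256 = 176.
Helios's profit: (176 - 3)·173 = 29929.

29929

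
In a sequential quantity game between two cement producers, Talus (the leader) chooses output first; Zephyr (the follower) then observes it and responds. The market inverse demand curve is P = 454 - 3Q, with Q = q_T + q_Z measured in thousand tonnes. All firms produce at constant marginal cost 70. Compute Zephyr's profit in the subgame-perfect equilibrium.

The follower Zephyr best-responds to any q_T: π_Z = (454 - 3Q)q_Z - 70q_Z.
Follower FOC: 384 - 3q_T - 6q_Z = 0, so q_Z(q_T) = (384 - 3q_T)/6.
The leader anticipates this reaction. Substituting into P = 454 - 3Q gives P = 262 - (3/2)q_T, so π_T = (262 - (3/2)q_T)q_T - 70q_T.
Maximising: ∂π_T/∂q_T = 192 - 3q_T = 0, giving q_T = 64.
Then q_Z = (384 - 3·64)/6 = 32.
Price P = 454 - 3·96 = 166.
Zephyr's profit: (166 - 70)·32 = 3072.

3072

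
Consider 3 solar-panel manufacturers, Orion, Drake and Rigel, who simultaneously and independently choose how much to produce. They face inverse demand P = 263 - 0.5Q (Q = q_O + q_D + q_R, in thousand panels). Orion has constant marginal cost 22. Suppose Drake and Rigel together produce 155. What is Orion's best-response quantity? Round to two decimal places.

163.50

With rivals' combined output fixed at 155, Orion's profit is π_O = (263 - (1/2)·155 - (1/2)q_O)q_O - (22q_O) = (371/2 - (1/2)q_O)q_O - (22q_O).
∂π_O/∂q_O = 327/2 - q_O = 0, so q_O = 327/2.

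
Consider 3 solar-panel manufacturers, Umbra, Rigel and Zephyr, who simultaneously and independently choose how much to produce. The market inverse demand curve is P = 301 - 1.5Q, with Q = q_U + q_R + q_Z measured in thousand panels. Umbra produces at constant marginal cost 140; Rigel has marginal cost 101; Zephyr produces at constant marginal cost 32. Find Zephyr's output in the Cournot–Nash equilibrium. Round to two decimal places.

Umbra's profit: π_U = (301 - 1.5Q)q_U - (140q_U). Setting ∂π_U/∂q_U = 0: 161 - 3q_U - (3/2)(q_R + q_Z) = 0.
Rigel's first-order condition: 200 - 3q_R - (3/2)(q_U + q_Z) = 0.
Zephyr's first-order condition: 269 - 3q_Z - (3/2)(q_U + q_R) = 0.
Summing all 3 equations gives 630 − 6Q = 0, hence Q = 105.
Back-substituting: q_U = (161 − 315/2)/(3/2) = 7/3, q_R = (200 − 315/2)/(3/2) = 85/3, q_Z = (269 − 315/2)/(3/2) = 223/3.

74.33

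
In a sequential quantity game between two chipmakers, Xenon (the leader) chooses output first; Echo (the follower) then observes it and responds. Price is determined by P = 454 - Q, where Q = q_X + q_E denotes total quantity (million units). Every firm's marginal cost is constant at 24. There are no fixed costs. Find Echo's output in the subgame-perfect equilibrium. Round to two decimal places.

The follower Echo best-responds to any q_X: π_E = (454 - Q)q_E - 24q_E.
Setting the follower's marginal profit to zero, 430 - q_X - 2q_E = 0, i.e. q_E = (430 - q_X)/2.
The leader anticipates this reaction. Substituting into P = 454 - Q gives P = 239 - (1/2)q_X, so π_X = (239 - (1/2)q_X)q_X - 24q_X.
Leader FOC: 215 - q_X = 0, so q_X = 215.
Then q_E = (430 - 215)/2 = 215/2.

107.50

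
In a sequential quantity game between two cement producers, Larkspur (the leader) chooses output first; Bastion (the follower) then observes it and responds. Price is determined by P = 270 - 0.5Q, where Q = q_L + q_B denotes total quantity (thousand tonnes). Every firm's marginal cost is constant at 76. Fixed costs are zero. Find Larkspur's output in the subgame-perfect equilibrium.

194

The follower Bastion best-responds to any q_L: π_B = (270 - 0.5Q)q_B - 76q_B.
Setting the follower's marginal profit to zero, 194 - (1/2)q_L - q_B = 0, i.e. q_B = (194 - (1/2)q_L).
The leader anticipates this reaction. Substituting into P = 270 - 0.5Q gives P = 173 - (1/4)q_L, so π_L = (173 - (1/4)q_L)q_L - 76q_L.
Maximising: ∂π_L/∂q_L = 97 - (1/2)q_L = 0, giving q_L = 194.
Then q_B = (194 - (1/2)·194) = 97.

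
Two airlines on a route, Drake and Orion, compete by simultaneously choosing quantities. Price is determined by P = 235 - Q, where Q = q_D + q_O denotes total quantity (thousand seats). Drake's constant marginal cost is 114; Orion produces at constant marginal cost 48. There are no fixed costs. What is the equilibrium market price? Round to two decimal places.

Drake's profit: π_D = (235 - Q)q_D - (114q_D). Setting ∂π_D/∂q_D = 0: 121 - 2q_D - (q_O) = 0.
Orion's first-order condition: 187 - 2q_O - (q_D) = 0.
Best responses: q_D = (121 - q_O)/2, q_O = (187 - q_D)/2.
Solving the pair: q_D = 55/3, q_O = 253/3.
Total output Q = 308/3, so price P = 235 - 308/3 = 397/3.

132.33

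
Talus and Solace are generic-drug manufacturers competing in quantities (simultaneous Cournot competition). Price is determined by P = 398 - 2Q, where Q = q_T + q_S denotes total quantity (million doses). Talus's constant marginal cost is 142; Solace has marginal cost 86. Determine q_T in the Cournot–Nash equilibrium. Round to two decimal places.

Talus's profit: π_T = (398 - 2Q)q_T - (142q_T). Setting ∂π_T/∂q_T = 0: 256 - 4q_T - 2(q_S) = 0.
Solace's first-order condition: 312 - 4q_S - 2(q_T) = 0.
Rearranging gives the reaction functions q_T = (256 - 2q_S)/4 and q_S = (312 - 2q_T)/4.
Solving the pair: q_T = 100/3, q_S = 184/3.

33.33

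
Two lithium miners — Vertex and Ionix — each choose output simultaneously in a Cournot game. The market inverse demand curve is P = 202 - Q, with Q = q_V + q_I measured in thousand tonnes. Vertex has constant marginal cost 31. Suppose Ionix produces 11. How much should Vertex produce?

With the rival's output fixed at 11, Vertex's profit is π_V = (202 - 11 - q_V)q_V - (31q_V) = (191 - q_V)q_V - (31q_V).
∂π_V/∂q_V = 160 - 2q_V = 0, so q_V = 80.

80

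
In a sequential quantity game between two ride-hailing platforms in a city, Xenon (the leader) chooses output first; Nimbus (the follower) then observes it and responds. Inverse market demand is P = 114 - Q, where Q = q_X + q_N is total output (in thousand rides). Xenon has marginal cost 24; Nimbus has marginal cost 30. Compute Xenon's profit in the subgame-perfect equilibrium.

1152

Solve by backward induction. Given q_X, the follower Nimbus maximises π_N = (114 - q_X - q_N)q_N - 30q_N.
Setting the follower's marginal profit to zero, 84 - q_X - 2q_N = 0, i.e. q_N = (84 - q_X)/2.
Xenon substitutes q_N(q_X) into its own profit: π_X = q_X(114 - q_X - (84 - q_X)/2) - 24q_X = (72 - (1/2)q_X)q_X - 24q_X.
Maximising: ∂π_X/∂q_X = 48 - q_X = 0, giving q_X = 48.
Then q_N = (84 - 48)/2 = 18.
Price P = 114 - 66 = 48.
Xenon's profit: (48 - 24)·48 = 1152.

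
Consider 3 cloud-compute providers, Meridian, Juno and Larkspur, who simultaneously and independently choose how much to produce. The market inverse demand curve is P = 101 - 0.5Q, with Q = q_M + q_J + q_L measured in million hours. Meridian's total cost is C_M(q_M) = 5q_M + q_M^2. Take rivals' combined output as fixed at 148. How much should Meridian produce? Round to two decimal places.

7.33

With rivals' combined output fixed at 148, Meridian's profit is π_M = (101 - (1/2)·148 - (1/2)q_M)q_M - (5q_M + q_M²) = (27 - (1/2)q_M)q_M - (5q_M + q_M²).
∂π_M/∂q_M = 22 - 3q_M = 0, so q_M = 22/3.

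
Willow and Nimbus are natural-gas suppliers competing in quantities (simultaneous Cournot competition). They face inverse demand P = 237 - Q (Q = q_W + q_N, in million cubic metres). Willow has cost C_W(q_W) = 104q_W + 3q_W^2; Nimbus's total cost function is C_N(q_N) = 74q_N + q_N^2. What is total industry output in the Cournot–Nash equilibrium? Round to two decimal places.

49.68

Willow's profit: π_W = (237 - Q)q_W - (104q_W + 3q_W²). Setting ∂π_W/∂q_W = 0: 133 - 8q_W - (q_N) = 0.
Nimbus's first-order condition: 163 - 4q_N - (q_W) = 0.
So q_W = (133 - q_N)/8 and q_N = (163 - q_W)/4.
Solving the pair: q_W = 369/31, q_N = 1171/31.
Total output Q = 369/31 + 1171/31 = 1540/31.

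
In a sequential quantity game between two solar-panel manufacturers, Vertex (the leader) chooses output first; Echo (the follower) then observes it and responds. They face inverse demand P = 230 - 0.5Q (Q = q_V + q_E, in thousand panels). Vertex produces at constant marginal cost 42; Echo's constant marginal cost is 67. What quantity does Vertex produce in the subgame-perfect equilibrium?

213

Solve by backward induction. Given q_V, the follower Echo maximises π_E = (230 - (1/2)q_V - (1/2)q_E)q_E - 67q_E.
∂π_E/∂q_E = 163 - (1/2)q_V - q_E = 0 gives the reaction function q_E = (163 - (1/2)q_V).
Vertex substitutes q_E(q_V) into its own profit: π_V = q_V(230 - (1/2)q_V - (163 - (1/2)q_V)/2) - 42q_V = (297/2 - (1/4)q_V)q_V - 42q_V.
The leader's first-order condition 213/2 - (1/2)q_V = 0 yields q_V = 213.
Then q_E = (163 - (1/2)·213) = 113/2.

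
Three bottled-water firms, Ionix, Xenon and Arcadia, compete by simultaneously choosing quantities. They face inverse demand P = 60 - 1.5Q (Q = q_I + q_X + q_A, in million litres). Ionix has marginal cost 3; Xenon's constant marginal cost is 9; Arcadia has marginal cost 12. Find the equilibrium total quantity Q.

Ionix's profit: π_I = (60 - 1.5Q)q_I - (3q_I). Setting ∂π_I/∂q_I = 0: 57 - 3q_I - (3/2)(q_X + q_A) = 0.
Xenon's first-order condition: 51 - 3q_X - (3/2)(q_I + q_A) = 0.
Arcadia's first-order condition: 48 - 3q_A - (3/2)(q_I + q_X) = 0.
Summing all 3 equations gives 156 − 6Q = 0, hence Q = 26.
Back-substituting: q_I = (57 − 39)/(3/2) = 12, q_X = (51 − 39)/(3/2) = 8, q_A = (48 − 39)/(3/2) = 6.
Total output Q = 12 + 8 + 6 = 26.

26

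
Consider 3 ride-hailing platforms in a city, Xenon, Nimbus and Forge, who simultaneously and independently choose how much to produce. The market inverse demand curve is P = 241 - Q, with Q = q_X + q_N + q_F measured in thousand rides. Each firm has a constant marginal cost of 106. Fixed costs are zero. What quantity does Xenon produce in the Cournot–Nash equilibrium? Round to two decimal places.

33.75

A representative firm's profit is π_i = q_i(241 - Q) - 106q_i.
First-order condition (treating rivals' output as given): 135 - 2q_i - Σ_{j≠i} q_j = 0.
By symmetry each firm produces the same amount; substituting Σ_{j≠i} q_j = 2q_i yields q_i = 135/4.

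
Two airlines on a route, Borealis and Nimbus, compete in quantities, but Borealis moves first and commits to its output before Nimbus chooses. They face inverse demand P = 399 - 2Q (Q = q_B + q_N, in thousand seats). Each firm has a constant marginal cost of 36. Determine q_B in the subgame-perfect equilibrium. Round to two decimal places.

90.75

Solve by backward induction. Given q_B, the follower Nimbus maximises π_N = (399 - 2q_B - 2q_N)q_N - 36q_N.
∂π_N/∂q_N = 363 - 2q_B - 4q_N = 0 gives the reaction function q_N = (363 - 2q_B)/4.
Borealis substitutes q_N(q_B) into its own profit: π_B = q_B(399 - 2q_B - (363 - 2q_B)/2) - 36q_B = (435/2 - q_B)q_B - 36q_B.
The leader's first-order condition 363/2 - 2q_B = 0 yields q_B = 363/4.
Then q_N = (363 - 2·(363/4))/4 = 363/8.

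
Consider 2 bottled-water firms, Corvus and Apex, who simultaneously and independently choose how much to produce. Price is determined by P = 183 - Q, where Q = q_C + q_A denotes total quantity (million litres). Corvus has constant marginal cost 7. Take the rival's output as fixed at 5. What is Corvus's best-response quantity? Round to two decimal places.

85.50

With the rival's output fixed at 5, Corvus's profit is π_C = (183 - 5 - q_C)q_C - (7q_C) = (178 - q_C)q_C - (7q_C).
∂π_C/∂q_C = 171 - 2q_C = 0, so q_C = 171/2.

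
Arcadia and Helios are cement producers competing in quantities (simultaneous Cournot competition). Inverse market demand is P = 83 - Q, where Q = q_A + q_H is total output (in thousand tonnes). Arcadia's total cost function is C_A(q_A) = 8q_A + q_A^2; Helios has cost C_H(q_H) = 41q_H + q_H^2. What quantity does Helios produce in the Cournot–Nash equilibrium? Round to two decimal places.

Arcadia's profit: π_A = (83 - Q)q_A - (8q_A + q_A²). Setting ∂π_A/∂q_A = 0: 75 - 4q_A - (q_H) = 0.
Helios's first-order condition: 42 - 4q_H - (q_A) = 0.
Rearranging gives the reaction functions q_A = (75 - q_H)/4 and q_H = (42 - q_A)/4.
Substituting one into the other gives q_A = 86/5 and q_H = 31/5.

6.20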